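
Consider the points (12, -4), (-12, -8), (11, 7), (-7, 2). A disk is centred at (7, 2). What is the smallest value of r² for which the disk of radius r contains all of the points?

The required radius is the distance from (7, 2) to the farthest point.
Squared distances: 61, 461, 41, 196.
Maximum is 461, attained at (-12, -8).

461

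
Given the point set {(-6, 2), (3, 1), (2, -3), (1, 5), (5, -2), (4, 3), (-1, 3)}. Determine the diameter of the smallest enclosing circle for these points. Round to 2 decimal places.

By Welzl's lemma the MEC is supported by two points (diametrically opposite) or three points (on a circumcircle).
The farthest pair is (-6, 2)–(5, -2) with squared distance 137. The circle on this segment as diameter has centre (-0.5, 0) and r² = 137/4 = 34.25.
Check (3, 1): distance² to centre = 13.25 ≤ 34.25, so it lies inside.
All remaining points lie in this disk, and no smaller disk contains both endpoints, so this is the minimum enclosing circle.
Diameter = 2r = 2√(34.25) ≈ 11.70.

11.70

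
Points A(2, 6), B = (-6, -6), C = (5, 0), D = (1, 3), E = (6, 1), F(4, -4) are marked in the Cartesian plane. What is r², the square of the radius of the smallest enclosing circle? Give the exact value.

By Welzl's lemma the MEC is supported by two points (diametrically opposite) or three points (on a circumcircle).
The minimum enclosing circle is determined by three boundary points: A, B, E.
Their circumcentre is (-49/44, -13/22) with r² = 102869/1936.
The farthest remaining point F is at distance² 73125/1936 ≤ 102869/1936.

102869/1936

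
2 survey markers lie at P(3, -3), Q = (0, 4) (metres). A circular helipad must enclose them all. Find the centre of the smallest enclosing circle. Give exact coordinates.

The smallest circle enclosing two points has them as diameter endpoints.
Centre = midpoint = (1.5, 0.5); r² = |PQ|²/4 = 58/4 = 14.5.
Centre = (1.5, 0.5).

(1.5, 0.5)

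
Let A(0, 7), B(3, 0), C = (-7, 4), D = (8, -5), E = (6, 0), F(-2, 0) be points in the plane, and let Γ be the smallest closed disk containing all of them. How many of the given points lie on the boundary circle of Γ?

The farthest pair is C–D with squared distance 306. The circle on this segment as diameter has centre (0.5, -0.5) and r² = 306/4 = 76.5.
Check A: distance² to centre = 56.5 ≤ 76.5, so it lies inside.
All remaining points lie in this disk, and no smaller disk contains both endpoints, so this is the minimum enclosing circle.
The points at distance exactly r from the centre are C, D — 2 points.

2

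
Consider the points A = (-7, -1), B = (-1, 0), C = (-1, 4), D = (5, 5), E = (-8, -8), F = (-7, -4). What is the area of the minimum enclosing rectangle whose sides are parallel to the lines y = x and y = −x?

In coordinates u = x + y, v = x − y the rectangle is axis-aligned; the map (x,y)→(u,v) scales areas by 2.
u-values: -8, -1, 3, 10, -16, -11; range = 10 − (-16) = 26.
v-values: -6, -1, -5, 0, 0, -3; range = 0 − (-6) = 6.
Area = (26 × 6) / 2 = 78.

78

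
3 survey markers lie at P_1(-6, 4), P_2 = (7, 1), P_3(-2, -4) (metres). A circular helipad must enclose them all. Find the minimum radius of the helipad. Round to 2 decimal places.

Side lengths²: P_1P_2² = 178, P_1P_3² = 80, P_2P_3² = 106.
Since P_1P_2² = 178 < 106 + 80 = 186, the triangle is acute, so the smallest enclosing circle is the circumcircle.
Circumcentre = (10/23, 51/23), r² = 23585/529.
r = √(23585/529) ≈ 6.68.

6.68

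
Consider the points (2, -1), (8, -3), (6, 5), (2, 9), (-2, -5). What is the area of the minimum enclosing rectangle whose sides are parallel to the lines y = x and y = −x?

162

In coordinates u = x + y, v = x − y the rectangle is axis-aligned; the map (x,y)→(u,v) scales areas by 2.
u-values: 1, 5, 11, 11, -7; range = 11 − (-7) = 18.
v-values: 3, 11, 1, -7, 3; range = 11 − (-7) = 18.
Area = (18 × 18) / 2 = 162.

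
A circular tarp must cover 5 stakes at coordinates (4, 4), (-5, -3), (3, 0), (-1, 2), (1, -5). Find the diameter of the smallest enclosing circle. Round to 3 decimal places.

A smallest enclosing disk is always determined by at most three of the input points on its boundary.
The farthest pair is (4, 4)–(-5, -3) with squared distance 130. The circle on this segment as diameter has centre (-0.5, 0.5) and r² = 130/4 = 32.5.
Check (3, 0): distance² to centre = 12.5 ≤ 32.5, so it lies inside.
All remaining points lie in this disk, and no smaller disk contains both endpoints, so this is the minimum enclosing circle.
Diameter = 2r = 2√(32.5) ≈ 11.402.

11.402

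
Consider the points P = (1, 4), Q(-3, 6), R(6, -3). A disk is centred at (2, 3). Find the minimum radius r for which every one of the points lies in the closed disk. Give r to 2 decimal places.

7.21

The required radius is the distance from (2, 3) to the farthest point.
Squared distances: 2, 34, 52.
Maximum is 52, attained at R.
r = √52 ≈ 7.21.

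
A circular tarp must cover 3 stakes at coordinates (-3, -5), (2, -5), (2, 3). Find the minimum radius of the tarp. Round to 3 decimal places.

4.717

Call the three points A, B, C in the order given.
Side lengths²: AB² = 25, AC² = 89, BC² = 64.
Since AC² = 89 ≥ 64 + 25 = 89, the angle opposite AC is not acute, so the smallest enclosing circle has AC as diameter.
Centre = midpoint of AC = (-0.5, -1), r² = 89/4 = 22.25.
r = √(22.25) ≈ 4.717.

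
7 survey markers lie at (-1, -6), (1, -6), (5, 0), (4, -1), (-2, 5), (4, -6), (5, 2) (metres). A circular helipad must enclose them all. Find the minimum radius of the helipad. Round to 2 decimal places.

The minimum enclosing circle of a finite set is fixed by two of the points (as a diameter) or three (as a circumcircle).
The farthest pair is (-2, 5)–(4, -6) with squared distance 157. The circle on this segment as diameter has centre (1, -0.5) and r² = 157/4 = 39.25.
Check (-1, -6): distance² to centre = 34.25 ≤ 39.25, so it lies inside.
All remaining points lie in this disk, and no smaller disk contains both endpoints, so this is the minimum enclosing circle.
r = √(39.25) ≈ 6.26.

6.26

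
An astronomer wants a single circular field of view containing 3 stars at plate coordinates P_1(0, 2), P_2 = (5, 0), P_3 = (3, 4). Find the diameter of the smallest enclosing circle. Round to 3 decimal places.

Side lengths²: P_1P_2² = 29, P_1P_3² = 13, P_2P_3² = 20.
Since P_1P_2² = 29 < 20 + 13 = 33, the triangle is acute, so the smallest enclosing circle is the circumcircle.
Circumcentre = (2.625, 1.3125), r² = 7.36328125.
Diameter = 2r = 2√(7.36328125) ≈ 5.427.

5.427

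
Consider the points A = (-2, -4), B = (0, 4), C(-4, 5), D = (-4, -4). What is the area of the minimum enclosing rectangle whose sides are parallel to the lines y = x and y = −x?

In coordinates u = x + y, v = x − y the rectangle is axis-aligned; the map (x,y)→(u,v) scales areas by 2.
u-values: -6, 4, 1, -8; range = 4 − (-8) = 12.
v-values: 2, -4, -9, 0; range = 2 − (-9) = 11.
Area = (12 × 11) / 2 = 66.

66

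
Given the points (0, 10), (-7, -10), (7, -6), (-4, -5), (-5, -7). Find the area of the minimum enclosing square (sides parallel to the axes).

400

The bounding box has width 14 and height 20.
An axis-aligned square enclosing the set must have side ≥ max(width, height).
So the minimum side is max(14, 20) = 20.
Area = 20² = 400.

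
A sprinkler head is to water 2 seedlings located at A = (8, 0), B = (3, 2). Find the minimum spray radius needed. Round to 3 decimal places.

The smallest circle enclosing two points has them as diameter endpoints.
Centre = midpoint = (5.5, 1); r² = |AB|²/4 = 29/4 = 7.25.
r = √(7.25) ≈ 2.693.

2.693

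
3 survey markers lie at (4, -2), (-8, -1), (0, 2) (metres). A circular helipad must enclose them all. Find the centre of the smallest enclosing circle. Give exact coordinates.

Call the three points A, B, C in the order given.
Side lengths²: AB² = 145, AC² = 32, BC² = 73.
Since AB² = 145 ≥ 73 + 32 = 105, the angle opposite AB is not acute, so the smallest enclosing circle has AB as diameter.
Centre = midpoint of AB = (-2, -1.5), r² = 145/4 = 36.25.
Centre = (-2, -1.5).

(-2, -1.5)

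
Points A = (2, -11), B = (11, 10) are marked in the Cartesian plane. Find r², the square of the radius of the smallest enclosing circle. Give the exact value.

130.5

The smallest circle enclosing two points has them as diameter endpoints.
Centre = midpoint = (6.5, -0.5); r² = |AB|²/4 = 522/4 = 130.5.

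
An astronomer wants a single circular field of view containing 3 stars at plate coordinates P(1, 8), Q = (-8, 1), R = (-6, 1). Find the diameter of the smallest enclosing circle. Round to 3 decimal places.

11.402

Side lengths²: PQ² = 130, PR² = 98, QR² = 4.
Since PQ² = 130 ≥ 98 + 4 = 102, the angle opposite PQ is not acute, so the smallest enclosing circle has PQ as diameter.
Centre = midpoint of PQ = (-3.5, 4.5), r² = 130/4 = 32.5.
Diameter = 2r = 2√(32.5) ≈ 11.402.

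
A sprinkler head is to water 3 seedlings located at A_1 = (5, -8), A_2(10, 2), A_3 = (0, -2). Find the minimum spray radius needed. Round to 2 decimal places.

5.88

Side lengths²: A_1A_2² = 125, A_1A_3² = 61, A_2A_3² = 116.
Since A_1A_2² = 125 < 116 + 61 = 177, the triangle is acute, so the smallest enclosing circle is the circumcircle.
Circumcentre = (5.875, -2.1875), r² = 34.55078125.
r = √(34.55078125) ≈ 5.88.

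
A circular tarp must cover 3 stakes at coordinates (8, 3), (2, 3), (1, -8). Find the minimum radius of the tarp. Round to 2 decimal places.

Call the three points A, B, C in the order given.
Side lengths²: AB² = 36, AC² = 170, BC² = 122.
Since AC² = 170 ≥ 122 + 36 = 158, the angle opposite AC is not acute, so the smallest enclosing circle has AC as diameter.
Centre = midpoint of AC = (4.5, -2.5), r² = 170/4 = 42.5.
r = √(42.5) ≈ 6.52.

6.52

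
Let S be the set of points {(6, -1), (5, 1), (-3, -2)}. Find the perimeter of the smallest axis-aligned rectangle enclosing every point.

Width = max x − min x = 6 − (-3) = 9.
Height = max y − min y = 1 − (-2) = 3.
Perimeter = 2(9 + 3) = 24.

24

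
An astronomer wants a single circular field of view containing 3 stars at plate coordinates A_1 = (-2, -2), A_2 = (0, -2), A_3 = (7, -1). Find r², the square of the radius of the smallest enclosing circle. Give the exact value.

20.5

Side lengths²: A_1A_2² = 4, A_1A_3² = 82, A_2A_3² = 50.
Since A_1A_3² = 82 ≥ 50 + 4 = 54, the angle opposite A_1A_3 is not acute, so the smallest enclosing circle has A_1A_3 as diameter.
Centre = midpoint of A_1A_3 = (2.5, -1.5), r² = 82/4 = 20.5.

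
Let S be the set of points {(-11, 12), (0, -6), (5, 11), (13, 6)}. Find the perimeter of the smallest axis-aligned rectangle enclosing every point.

Width = max x − min x = 13 − (-11) = 24.
Height = max y − min y = 12 − (-6) = 18.
Perimeter = 2(24 + 18) = 84.

84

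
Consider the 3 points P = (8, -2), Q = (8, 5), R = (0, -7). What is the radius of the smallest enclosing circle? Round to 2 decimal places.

Side lengths²: PQ² = 49, PR² = 89, QR² = 208.
Since QR² = 208 ≥ 89 + 49 = 138, the angle opposite QR is not acute, so the smallest enclosing circle has QR as diameter.
Centre = midpoint of QR = (4, -1), r² = 208/4 = 52.
r = √52 ≈ 7.21.

7.21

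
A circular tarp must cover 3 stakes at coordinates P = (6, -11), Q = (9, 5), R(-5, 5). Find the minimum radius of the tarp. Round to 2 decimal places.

9.88

Side lengths²: PQ² = 265, PR² = 377, QR² = 196.
Since PR² = 377 < 265 + 196 = 461, the triangle is acute, so the smallest enclosing circle is the circumcircle.
Circumcentre = (2, -1.96875), r² = 97.5634765625.
r = √(97.5634765625) ≈ 9.88.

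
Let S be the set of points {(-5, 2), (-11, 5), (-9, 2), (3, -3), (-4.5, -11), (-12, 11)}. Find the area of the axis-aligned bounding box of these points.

330

x ranges over [-12, 3], width 15.
y ranges over [-11, 11], height 22.
Area = 15 × 22 = 330.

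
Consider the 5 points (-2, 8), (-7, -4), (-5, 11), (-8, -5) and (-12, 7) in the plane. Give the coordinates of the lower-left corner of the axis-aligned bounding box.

(-12, -5)

x-range [-12, -2], y-range [-5, 11].
The lower-left corner is (-12, -5).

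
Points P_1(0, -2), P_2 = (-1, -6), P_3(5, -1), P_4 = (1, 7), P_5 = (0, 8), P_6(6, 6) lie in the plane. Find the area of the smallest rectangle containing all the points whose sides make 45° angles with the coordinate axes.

133

In coordinates u = x + y, v = x − y the rectangle is axis-aligned; the map (x,y)→(u,v) scales areas by 2.
u-values: -2, -7, 4, 8, 8, 12; range = 12 − (-7) = 19.
v-values: 2, 5, 6, -6, -8, 0; range = 6 − (-8) = 14.
Area = (19 × 14) / 2 = 133.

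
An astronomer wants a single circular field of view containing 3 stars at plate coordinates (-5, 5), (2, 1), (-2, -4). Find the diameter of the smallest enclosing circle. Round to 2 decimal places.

Call the three points A, B, C in the order given.
Side lengths²: AB² = 65, AC² = 90, BC² = 41.
Since AC² = 90 < 65 + 41 = 106, the triangle is acute, so the smallest enclosing circle is the circumcircle.
Circumcentre = (-95/34, 25/34), r² = 13325/578.
Diameter = 2r = 2√(13325/578) ≈ 9.60.

9.60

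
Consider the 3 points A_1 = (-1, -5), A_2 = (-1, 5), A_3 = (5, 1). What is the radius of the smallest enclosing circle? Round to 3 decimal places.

Side lengths²: A_1A_2² = 100, A_1A_3² = 72, A_2A_3² = 52.
Since A_1A_2² = 100 < 72 + 52 = 124, the triangle is acute, so the smallest enclosing circle is the circumcircle.
Circumcentre = (0, 0), r² = 26.
r = √26 ≈ 5.099.

5.099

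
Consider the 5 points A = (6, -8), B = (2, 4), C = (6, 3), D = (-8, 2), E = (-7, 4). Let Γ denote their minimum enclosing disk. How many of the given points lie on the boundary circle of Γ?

2

A smallest enclosing disk is always determined by at most three of the input points on its boundary.
The farthest pair is A–E with squared distance 313. The circle on this segment as diameter has centre (-0.5, -2) and r² = 313/4 = 78.25.
Check B: distance² to centre = 42.25 ≤ 78.25, so it lies inside.
All remaining points lie in this disk, and no smaller disk contains both endpoints, so this is the minimum enclosing circle.
The points at distance exactly r from the centre are A, E — 2 points.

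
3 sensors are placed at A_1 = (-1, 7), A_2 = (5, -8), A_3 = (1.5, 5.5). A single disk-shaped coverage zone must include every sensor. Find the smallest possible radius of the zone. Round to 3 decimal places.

8.078

Side lengths²: A_1A_2² = 261, A_1A_3² = 8.5, A_2A_3² = 194.5.
Since A_1A_2² = 261 ≥ 194.5 + 8.5 = 203, the angle opposite A_1A_2 is not acute, so the smallest enclosing circle has A_1A_2 as diameter.
Centre = midpoint of A_1A_2 = (2, -0.5), r² = 261/4 = 65.25.
r = √(65.25) ≈ 8.078.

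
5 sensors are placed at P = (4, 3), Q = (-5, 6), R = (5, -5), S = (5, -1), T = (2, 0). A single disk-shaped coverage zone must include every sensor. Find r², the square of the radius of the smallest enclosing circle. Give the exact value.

The farthest pair is Q–R with squared distance 221. The circle on this segment as diameter has centre (0, 0.5) and r² = 221/4 = 55.25.
Check P: distance² to centre = 22.25 ≤ 55.25, so it lies inside.
All remaining points lie in this disk, and no smaller disk contains both endpoints, so this is the minimum enclosing circle.

55.25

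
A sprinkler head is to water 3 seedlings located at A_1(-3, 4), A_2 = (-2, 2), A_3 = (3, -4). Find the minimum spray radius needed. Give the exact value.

Side lengths²: A_1A_2² = 5, A_1A_3² = 100, A_2A_3² = 61.
Since A_1A_3² = 100 ≥ 61 + 5 = 66, the angle opposite A_1A_3 is not acute, so the smallest enclosing circle has A_1A_3 as diameter.
Centre = midpoint of A_1A_3 = (0, 0), r² = 100/4 = 25.
r = √25 = 5.

5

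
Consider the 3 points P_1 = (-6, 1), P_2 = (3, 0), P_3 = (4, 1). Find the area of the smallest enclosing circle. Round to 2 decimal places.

Side lengths²: P_1P_2² = 82, P_1P_3² = 100, P_2P_3² = 2.
Since P_1P_3² = 100 ≥ 82 + 2 = 84, the angle opposite P_1P_3 is not acute, so the smallest enclosing circle has P_1P_3 as diameter.
Centre = midpoint of P_1P_3 = (-1, 1), r² = 100/4 = 25.
Area = π·r² = π·25 ≈ 78.54.

78.54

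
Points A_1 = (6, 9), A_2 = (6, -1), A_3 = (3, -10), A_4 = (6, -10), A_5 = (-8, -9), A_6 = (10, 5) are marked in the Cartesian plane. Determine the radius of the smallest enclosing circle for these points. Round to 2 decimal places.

11.49

By Welzl's lemma the MEC is supported by two points (diametrically opposite) or three points (on a circumcircle).
The minimum enclosing circle is determined by three boundary points: A_1, A_5, A_6.
Their circumcentre is (0.125, -0.875) with r² = 132.03125.
The farthest remaining point A_4 is at distance² 117.78125 ≤ 132.03125.
r = √(132.03125) ≈ 11.49.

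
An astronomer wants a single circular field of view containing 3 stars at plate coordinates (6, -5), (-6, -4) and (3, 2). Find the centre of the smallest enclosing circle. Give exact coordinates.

(5/54, -61/18)

Call the three points A, B, C in the order given.
Side lengths²: AB² = 145, AC² = 58, BC² = 117.
Since AB² = 145 < 117 + 58 = 175, the triangle is acute, so the smallest enclosing circle is the circumcircle.
Circumcentre = (5/54, -61/18), r² = 54665/1458.
Centre = (5/54, -61/18).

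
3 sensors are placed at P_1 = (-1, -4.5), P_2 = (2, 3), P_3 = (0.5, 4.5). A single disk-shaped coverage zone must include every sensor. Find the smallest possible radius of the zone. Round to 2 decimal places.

Side lengths²: P_1P_2² = 65.25, P_1P_3² = 83.25, P_2P_3² = 4.5.
Since P_1P_3² = 83.25 ≥ 65.25 + 4.5 = 69.75, the angle opposite P_1P_3 is not acute, so the smallest enclosing circle has P_1P_3 as diameter.
Centre = midpoint of P_1P_3 = (-0.25, 0), r² = 83.25/4 = 20.8125.
r = √(20.8125) ≈ 4.56.

4.56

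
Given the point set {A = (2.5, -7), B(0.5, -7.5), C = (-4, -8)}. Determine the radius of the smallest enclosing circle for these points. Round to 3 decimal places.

3.288

Side lengths²: AB² = 4.25, AC² = 43.25, BC² = 20.5.
Since AC² = 43.25 ≥ 20.5 + 4.25 = 24.75, the angle opposite AC is not acute, so the smallest enclosing circle has AC as diameter.
Centre = midpoint of AC = (-0.75, -7.5), r² = 43.25/4 = 10.8125.
r = √(10.8125) ≈ 3.288.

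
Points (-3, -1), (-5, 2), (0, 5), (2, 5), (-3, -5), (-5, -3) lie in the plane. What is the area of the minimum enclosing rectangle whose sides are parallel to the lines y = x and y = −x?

In coordinates u = x + y, v = x − y the rectangle is axis-aligned; the map (x,y)→(u,v) scales areas by 2.
u-values: -4, -3, 5, 7, -8, -8; range = 7 − (-8) = 15.
v-values: -2, -7, -5, -3, 2, -2; range = 2 − (-7) = 9.
Area = (15 × 9) / 2 = 67.5.

67.5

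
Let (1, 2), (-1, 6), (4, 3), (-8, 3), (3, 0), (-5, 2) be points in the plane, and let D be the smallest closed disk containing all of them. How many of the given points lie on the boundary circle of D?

2

The minimum enclosing circle of a finite set is fixed by two of the points (as a diameter) or three (as a circumcircle).
The farthest pair is (4, 3)–(-8, 3) with squared distance 144. The circle on this segment as diameter has centre (-2, 3) and r² = 144/4 = 36.
Check (1, 2): distance² to centre = 10 ≤ 36, so it lies inside.
All remaining points lie in this disk, and no smaller disk contains both endpoints, so this is the minimum enclosing circle.
The points at distance exactly r from the centre are (4, 3), (-8, 3) — 2 points.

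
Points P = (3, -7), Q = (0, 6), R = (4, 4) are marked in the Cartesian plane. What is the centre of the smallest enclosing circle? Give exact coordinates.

Side lengths²: PQ² = 178, PR² = 122, QR² = 20.
Since PQ² = 178 ≥ 122 + 20 = 142, the angle opposite PQ is not acute, so the smallest enclosing circle has PQ as diameter.
Centre = midpoint of PQ = (1.5, -0.5), r² = 178/4 = 44.5.
Centre = (1.5, -0.5).

(1.5, -0.5)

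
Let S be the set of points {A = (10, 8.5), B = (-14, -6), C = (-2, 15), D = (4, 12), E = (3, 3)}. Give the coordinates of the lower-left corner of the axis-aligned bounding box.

(-14, -6)

x-range [-14, 10], y-range [-6, 15].
The lower-left corner is (-14, -6).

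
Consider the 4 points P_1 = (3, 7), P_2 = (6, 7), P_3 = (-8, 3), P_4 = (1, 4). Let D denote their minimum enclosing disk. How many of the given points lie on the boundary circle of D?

2

The minimum enclosing circle of a finite set is fixed by two of the points (as a diameter) or three (as a circumcircle).
The farthest pair is P_2–P_3 with squared distance 212. The circle on this segment as diameter has centre (-1, 5) and r² = 212/4 = 53.
Check P_1: distance² to centre = 20 ≤ 53, so it lies inside.
All remaining points lie in this disk, and no smaller disk contains both endpoints, so this is the minimum enclosing circle.
The points at distance exactly r from the centre are P_2, P_3 — 2 points.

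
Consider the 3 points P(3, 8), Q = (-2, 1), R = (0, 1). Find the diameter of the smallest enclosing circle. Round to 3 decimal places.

Side lengths²: PQ² = 74, PR² = 58, QR² = 4.
Since PQ² = 74 ≥ 58 + 4 = 62, the angle opposite PQ is not acute, so the smallest enclosing circle has PQ as diameter.
Centre = midpoint of PQ = (0.5, 4.5), r² = 74/4 = 18.5.
Diameter = 2r = 2√(18.5) ≈ 8.602.

8.602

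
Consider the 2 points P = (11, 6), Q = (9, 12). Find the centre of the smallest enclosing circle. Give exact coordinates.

(10, 9)

The smallest circle enclosing two points has them as diameter endpoints.
Centre = midpoint = (10, 9); r² = |PQ|²/4 = 40/4 = 10.
Centre = (10, 9).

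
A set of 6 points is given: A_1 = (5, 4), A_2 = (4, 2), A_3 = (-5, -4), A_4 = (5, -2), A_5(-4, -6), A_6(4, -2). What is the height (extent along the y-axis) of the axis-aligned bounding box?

max y = 4, min y = -6, so height = 10.

10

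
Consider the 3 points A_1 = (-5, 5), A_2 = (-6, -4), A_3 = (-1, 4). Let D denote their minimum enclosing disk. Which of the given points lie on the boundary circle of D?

A_1, A_2, A_3

Side lengths²: A_1A_2² = 82, A_1A_3² = 17, A_2A_3² = 89.
Since A_2A_3² = 89 < 82 + 17 = 99, the triangle is acute, so the smallest enclosing circle is the circumcircle.
Circumcentre = (-299/74, 25/74), r² = 62033/2738.
The points at distance exactly r from the centre are A_1, A_2, A_3 — 3 points.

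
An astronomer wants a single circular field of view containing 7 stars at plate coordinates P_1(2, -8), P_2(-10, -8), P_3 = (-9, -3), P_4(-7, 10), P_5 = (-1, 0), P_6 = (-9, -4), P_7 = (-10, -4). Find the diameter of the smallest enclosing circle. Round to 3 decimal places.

20.402

The minimum enclosing circle of a finite set is fixed by two of the points (as a diameter) or three (as a circumcircle).
The minimum enclosing circle is determined by three boundary points: P_1, P_2, P_4.
Their circumcentre is (-4, 0.25) with r² = 104.0625.
The farthest remaining point P_7 is at distance² 54.0625 ≤ 104.0625.
Diameter = 2r = 2√(104.0625) ≈ 20.402.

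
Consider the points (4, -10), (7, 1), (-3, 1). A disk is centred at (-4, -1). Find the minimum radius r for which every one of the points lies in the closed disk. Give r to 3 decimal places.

12.042

The required radius is the distance from (-4, -1) to the farthest point.
Squared distances: 145, 125, 5.
Maximum is 145, attained at (4, -10).
r = √145 ≈ 12.042.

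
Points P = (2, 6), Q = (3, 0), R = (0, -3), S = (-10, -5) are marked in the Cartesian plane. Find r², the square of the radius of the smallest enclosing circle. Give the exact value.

The minimum enclosing circle of a finite set is fixed by two of the points (as a diameter) or three (as a circumcircle).
The farthest pair is P–S with squared distance 265. The circle on this segment as diameter has centre (-4, 0.5) and r² = 265/4 = 66.25.
Check Q: distance² to centre = 49.25 ≤ 66.25, so it lies inside.
All remaining points lie in this disk, and no smaller disk contains both endpoints, so this is the minimum enclosing circle.

66.25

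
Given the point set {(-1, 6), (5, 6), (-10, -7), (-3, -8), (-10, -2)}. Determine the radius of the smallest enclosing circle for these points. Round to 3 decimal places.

By Welzl's lemma the MEC is supported by two points (diametrically opposite) or three points (on a circumcircle).
The farthest pair is (5, 6)–(-10, -7) with squared distance 394. The circle on this segment as diameter has centre (-2.5, -0.5) and r² = 394/4 = 98.5.
Check (-1, 6): distance² to centre = 44.5 ≤ 98.5, so it lies inside.
All remaining points lie in this disk, and no smaller disk contains both endpoints, so this is the minimum enclosing circle.
r = √(98.5) ≈ 9.925.

9.925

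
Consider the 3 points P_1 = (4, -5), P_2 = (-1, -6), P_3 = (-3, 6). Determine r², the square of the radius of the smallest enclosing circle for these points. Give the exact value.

40885/961

Side lengths²: P_1P_2² = 26, P_1P_3² = 170, P_2P_3² = 148.
Since P_1P_3² = 170 < 148 + 26 = 174, the triangle is acute, so the smallest enclosing circle is the circumcircle.
Circumcentre = (10/31, 12/31), r² = 40885/961.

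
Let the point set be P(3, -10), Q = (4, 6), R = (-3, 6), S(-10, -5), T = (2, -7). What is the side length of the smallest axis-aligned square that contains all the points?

16

The bounding box has width 14 and height 16.
An axis-aligned square enclosing the set must have side ≥ max(width, height).
So the minimum side is max(14, 16) = 16.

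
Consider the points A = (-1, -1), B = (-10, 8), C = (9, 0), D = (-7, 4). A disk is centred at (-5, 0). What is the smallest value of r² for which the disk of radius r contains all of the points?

196

The required radius is the distance from (-5, 0) to the farthest point.
Squared distances: 17, 89, 196, 20.
Maximum is 196, attained at C.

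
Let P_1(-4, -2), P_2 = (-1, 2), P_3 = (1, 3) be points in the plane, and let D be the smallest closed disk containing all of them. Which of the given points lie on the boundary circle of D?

P_1, P_3

Side lengths²: P_1P_2² = 25, P_1P_3² = 50, P_2P_3² = 5.
Since P_1P_3² = 50 ≥ 25 + 5 = 30, the angle opposite P_1P_3 is not acute, so the smallest enclosing circle has P_1P_3 as diameter.
Centre = midpoint of P_1P_3 = (-1.5, 0.5), r² = 50/4 = 12.5.
The points at distance exactly r from the centre are P_1, P_3 — 2 points.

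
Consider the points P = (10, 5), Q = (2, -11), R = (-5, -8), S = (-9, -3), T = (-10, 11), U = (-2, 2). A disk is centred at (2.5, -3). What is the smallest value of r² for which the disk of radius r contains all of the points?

352.25

The required radius is the distance from (2.5, -3) to the farthest point.
Squared distances: 120.25, 64.25, 81.25, 132.25, 352.25, 45.25.
Maximum is 352.25, attained at T.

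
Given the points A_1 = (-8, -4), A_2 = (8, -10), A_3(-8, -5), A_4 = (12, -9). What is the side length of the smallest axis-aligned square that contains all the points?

The bounding box has width 20 and height 6.
An axis-aligned square enclosing the set must have side ≥ max(width, height).
So the minimum side is max(20, 6) = 20.

20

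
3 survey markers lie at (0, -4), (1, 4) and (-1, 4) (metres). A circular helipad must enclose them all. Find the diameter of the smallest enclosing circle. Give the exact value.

8.125

Call the three points A, B, C in the order given.
Side lengths²: AB² = 65, AC² = 65, BC² = 4.
Since AC² = 65 < 65 + 4 = 69, the triangle is acute, so the smallest enclosing circle is the circumcircle.
Circumcentre = (0, 0.0625), r² = 16.50390625.
Diameter = 2r = 2√(16.50390625) = 8.125.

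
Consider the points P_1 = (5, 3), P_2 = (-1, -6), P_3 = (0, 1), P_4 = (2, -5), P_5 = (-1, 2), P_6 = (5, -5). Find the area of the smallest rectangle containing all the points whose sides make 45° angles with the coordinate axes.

In coordinates u = x + y, v = x − y the rectangle is axis-aligned; the map (x,y)→(u,v) scales areas by 2.
u-values: 8, -7, 1, -3, 1, 0; range = 8 − (-7) = 15.
v-values: 2, 5, -1, 7, -3, 10; range = 10 − (-3) = 13.
Area = (15 × 13) / 2 = 97.5.

97.5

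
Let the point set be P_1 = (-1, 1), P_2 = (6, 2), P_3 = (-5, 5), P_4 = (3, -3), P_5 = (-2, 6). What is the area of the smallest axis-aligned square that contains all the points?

The bounding box has width 11 and height 9.
An axis-aligned square enclosing the set must have side ≥ max(width, height).
So the minimum side is max(11, 9) = 11.
Area = 11² = 121.

121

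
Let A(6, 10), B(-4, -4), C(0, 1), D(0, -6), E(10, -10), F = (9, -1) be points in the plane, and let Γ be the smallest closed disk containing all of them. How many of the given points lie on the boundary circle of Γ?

3

The minimum enclosing circle is determined by three boundary points: A, B, E.
Their circumcentre is (5.8125, -0.4375) with r² = 108.9765625.
The farthest remaining point D is at distance² 64.7265625 ≤ 108.9765625.
The points at distance exactly r from the centre are A, B, E — 3 points.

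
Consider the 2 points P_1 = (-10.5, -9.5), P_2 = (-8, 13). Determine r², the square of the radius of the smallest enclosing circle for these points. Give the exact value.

128.125

The smallest circle enclosing two points has them as diameter endpoints.
Centre = midpoint = (-9.25, 1.75); r² = |P_1P_2|²/4 = 512.5/4 = 128.125.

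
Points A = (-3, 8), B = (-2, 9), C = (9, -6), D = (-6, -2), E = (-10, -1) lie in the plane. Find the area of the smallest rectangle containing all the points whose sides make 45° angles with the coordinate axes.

234

In coordinates u = x + y, v = x − y the rectangle is axis-aligned; the map (x,y)→(u,v) scales areas by 2.
u-values: 5, 7, 3, -8, -11; range = 7 − (-11) = 18.
v-values: -11, -11, 15, -4, -9; range = 15 − (-11) = 26.
Area = (18 × 26) / 2 = 234.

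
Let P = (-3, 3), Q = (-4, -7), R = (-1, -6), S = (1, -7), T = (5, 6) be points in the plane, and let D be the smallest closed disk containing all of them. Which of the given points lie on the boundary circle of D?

Q, T

By Welzl's lemma the MEC is supported by two points (diametrically opposite) or three points (on a circumcircle).
The farthest pair is Q–T with squared distance 250. The circle on this segment as diameter has centre (0.5, -0.5) and r² = 250/4 = 62.5.
Check P: distance² to centre = 24.5 ≤ 62.5, so it lies inside.
All remaining points lie in this disk, and no smaller disk contains both endpoints, so this is the minimum enclosing circle.
The points at distance exactly r from the centre are Q, T — 2 points.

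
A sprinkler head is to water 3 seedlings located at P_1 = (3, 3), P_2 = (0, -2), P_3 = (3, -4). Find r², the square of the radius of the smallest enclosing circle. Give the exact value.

Side lengths²: P_1P_2² = 34, P_1P_3² = 49, P_2P_3² = 13.
Since P_1P_3² = 49 ≥ 34 + 13 = 47, the angle opposite P_1P_3 is not acute, so the smallest enclosing circle has P_1P_3 as diameter.
Centre = midpoint of P_1P_3 = (3, -0.5), r² = 49/4 = 12.25.

12.25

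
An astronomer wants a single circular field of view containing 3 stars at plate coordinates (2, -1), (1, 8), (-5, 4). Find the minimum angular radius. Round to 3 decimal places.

4.842

Call the three points A, B, C in the order given.
Side lengths²: AB² = 82, AC² = 74, BC² = 52.
Since AB² = 82 < 74 + 52 = 126, the triangle is acute, so the smallest enclosing circle is the circumcircle.
Circumcentre = (-6/29, 96/29), r² = 19721/841.
r = √(19721/841) ≈ 4.842.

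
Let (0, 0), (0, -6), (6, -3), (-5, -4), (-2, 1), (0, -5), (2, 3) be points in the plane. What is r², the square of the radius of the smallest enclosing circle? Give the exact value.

31.72

The minimum enclosing circle of a finite set is fixed by two of the points (as a diameter) or three (as a circumcircle).
The minimum enclosing circle is determined by three boundary points: (6, -3), (-5, -4), (2, 3).
Their circumcentre is (0.4, -2.4) with r² = 31.72.
The farthest remaining point (-2, 1) is at distance² 17.32 ≤ 31.72.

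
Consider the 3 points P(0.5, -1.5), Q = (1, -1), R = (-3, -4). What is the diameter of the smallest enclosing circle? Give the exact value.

5

Side lengths²: PQ² = 0.5, PR² = 18.5, QR² = 25.
Since QR² = 25 ≥ 18.5 + 0.5 = 19, the angle opposite QR is not acute, so the smallest enclosing circle has QR as diameter.
Centre = midpoint of QR = (-1, -2.5), r² = 25/4 = 6.25.
Diameter = 2r = 2√(6.25) = 5.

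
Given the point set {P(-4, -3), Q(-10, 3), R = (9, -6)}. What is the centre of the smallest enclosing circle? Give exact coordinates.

(-0.5, -1.5)

Side lengths²: PQ² = 72, PR² = 178, QR² = 442.
Since QR² = 442 ≥ 178 + 72 = 250, the angle opposite QR is not acute, so the smallest enclosing circle has QR as diameter.
Centre = midpoint of QR = (-0.5, -1.5), r² = 442/4 = 110.5.
Centre = (-0.5, -1.5).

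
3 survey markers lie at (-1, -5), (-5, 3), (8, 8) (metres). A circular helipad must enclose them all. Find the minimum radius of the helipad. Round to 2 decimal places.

7.94

Call the three points A, B, C in the order given.
Side lengths²: AB² = 80, AC² = 250, BC² = 194.
Since AC² = 250 < 194 + 80 = 274, the triangle is acute, so the smallest enclosing circle is the circumcircle.
Circumcentre = (89/31, 60/31), r² = 60625/961.
r = √(60625/961) ≈ 7.94.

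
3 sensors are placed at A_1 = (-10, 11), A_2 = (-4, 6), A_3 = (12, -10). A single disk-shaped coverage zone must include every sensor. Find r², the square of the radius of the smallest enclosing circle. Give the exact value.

231.25

Side lengths²: A_1A_2² = 61, A_1A_3² = 925, A_2A_3² = 512.
Since A_1A_3² = 925 ≥ 512 + 61 = 573, the angle opposite A_1A_3 is not acute, so the smallest enclosing circle has A_1A_3 as diameter.
Centre = midpoint of A_1A_3 = (1, 0.5), r² = 925/4 = 231.25.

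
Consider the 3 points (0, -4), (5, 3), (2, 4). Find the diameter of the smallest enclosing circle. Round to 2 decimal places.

8.63

Call the three points A, B, C in the order given.
Side lengths²: AB² = 74, AC² = 68, BC² = 10.
Since AB² = 74 < 68 + 10 = 78, the triangle is acute, so the smallest enclosing circle is the circumcircle.
Circumcentre = (29/13, -4/13), r² = 3145/169.
Diameter = 2r = 2√(3145/169) ≈ 8.63.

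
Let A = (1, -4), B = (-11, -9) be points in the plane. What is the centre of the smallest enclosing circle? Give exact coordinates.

(-5, -6.5)

The smallest circle enclosing two points has them as diameter endpoints.
Centre = midpoint = (-5, -6.5); r² = |AB|²/4 = 169/4 = 42.25.
Centre = (-5, -6.5).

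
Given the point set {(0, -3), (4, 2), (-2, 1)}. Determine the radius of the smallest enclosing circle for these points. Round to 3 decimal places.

Call the three points A, B, C in the order given.
Side lengths²: AB² = 41, AC² = 20, BC² = 37.
Since AB² = 41 < 37 + 20 = 57, the triangle is acute, so the smallest enclosing circle is the circumcircle.
Circumcentre = (16/13, 3/26), r² = 7585/676.
r = √(7585/676) ≈ 3.350.

3.350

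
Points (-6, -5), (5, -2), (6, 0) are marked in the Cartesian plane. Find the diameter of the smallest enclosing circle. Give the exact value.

13

Call the three points A, B, C in the order given.
Side lengths²: AB² = 130, AC² = 169, BC² = 5.
Since AC² = 169 ≥ 130 + 5 = 135, the angle opposite AC is not acute, so the smallest enclosing circle has AC as diameter.
Centre = midpoint of AC = (0, -2.5), r² = 169/4 = 42.25.
Diameter = 2r = 2√(42.25) = 13.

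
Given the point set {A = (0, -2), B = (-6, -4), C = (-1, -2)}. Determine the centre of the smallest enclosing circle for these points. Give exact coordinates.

Side lengths²: AB² = 40, AC² = 1, BC² = 29.
Since AB² = 40 ≥ 29 + 1 = 30, the angle opposite AB is not acute, so the smallest enclosing circle has AB as diameter.
Centre = midpoint of AB = (-3, -3), r² = 40/4 = 10.
Centre = (-3, -3).

(-3, -3)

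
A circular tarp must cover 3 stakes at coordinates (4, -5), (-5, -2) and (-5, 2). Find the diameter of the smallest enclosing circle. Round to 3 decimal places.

11.402

Call the three points A, B, C in the order given.
Side lengths²: AB² = 90, AC² = 130, BC² = 16.
Since AC² = 130 ≥ 90 + 16 = 106, the angle opposite AC is not acute, so the smallest enclosing circle has AC as diameter.
Centre = midpoint of AC = (-0.5, -1.5), r² = 130/4 = 32.5.
Diameter = 2r = 2√(32.5) ≈ 11.402.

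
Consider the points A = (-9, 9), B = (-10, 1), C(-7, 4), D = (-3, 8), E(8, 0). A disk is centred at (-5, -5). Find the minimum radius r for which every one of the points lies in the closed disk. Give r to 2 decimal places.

The required radius is the distance from (-5, -5) to the farthest point.
Squared distances: 212, 61, 85, 173, 194.
Maximum is 212, attained at A.
r = √212 ≈ 14.56.

14.56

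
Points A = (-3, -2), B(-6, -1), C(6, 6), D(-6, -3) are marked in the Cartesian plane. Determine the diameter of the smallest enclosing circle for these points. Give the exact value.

The minimum enclosing circle of a finite set is fixed by two of the points (as a diameter) or three (as a circumcircle).
The farthest pair is C–D with squared distance 225. The circle on this segment as diameter has centre (0, 1.5) and r² = 225/4 = 56.25.
Check A: distance² to centre = 21.25 ≤ 56.25, so it lies inside.
All remaining points lie in this disk, and no smaller disk contains both endpoints, so this is the minimum enclosing circle.
Diameter = 2r = 2√(56.25) = 15.

15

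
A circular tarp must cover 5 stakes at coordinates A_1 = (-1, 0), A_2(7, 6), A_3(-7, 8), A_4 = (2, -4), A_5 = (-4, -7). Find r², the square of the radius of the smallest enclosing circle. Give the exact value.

The minimum enclosing circle of a finite set is fixed by two of the points (as a diameter) or three (as a circumcircle).
The minimum enclosing circle is determined by three boundary points: A_2, A_3, A_5.
Their circumcentre is (-27/34, 49/34) with r² = 47125/578.
The farthest remaining point A_4 is at distance² 21625/578 ≤ 47125/578.

47125/578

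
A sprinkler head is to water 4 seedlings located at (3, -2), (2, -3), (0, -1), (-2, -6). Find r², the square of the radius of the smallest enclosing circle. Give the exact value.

The minimum enclosing circle of a finite set is fixed by two of the points (as a diameter) or three (as a circumcircle).
The farthest pair is (3, -2)–(-2, -6) with squared distance 41. The circle on this segment as diameter has centre (0.5, -4) and r² = 41/4 = 10.25.
Check (2, -3): distance² to centre = 3.25 ≤ 10.25, so it lies inside.
All remaining points lie in this disk, and no smaller disk contains both endpoints, so this is the minimum enclosing circle.

10.25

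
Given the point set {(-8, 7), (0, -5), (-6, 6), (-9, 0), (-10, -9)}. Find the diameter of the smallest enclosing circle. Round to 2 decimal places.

16.48

By Welzl's lemma the MEC is supported by two points (diametrically opposite) or three points (on a circumcircle).
The minimum enclosing circle is determined by three boundary points: (-8, 7), (0, -5), (-10, -9).
Their circumcentre is (-139/19, -23/19) with r² = 24505/361.
The farthest remaining point (-6, 6) is at distance² 19394/361 ≤ 24505/361.
Diameter = 2r = 2√(24505/361) ≈ 16.48.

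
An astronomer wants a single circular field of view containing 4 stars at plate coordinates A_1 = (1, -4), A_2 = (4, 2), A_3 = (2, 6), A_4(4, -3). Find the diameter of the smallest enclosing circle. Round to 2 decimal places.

10.05

The farthest pair is A_1–A_3 with squared distance 101. The circle on this segment as diameter has centre (1.5, 1) and r² = 101/4 = 25.25.
Check A_2: distance² to centre = 7.25 ≤ 25.25, so it lies inside.
All remaining points lie in this disk, and no smaller disk contains both endpoints, so this is the minimum enclosing circle.
Diameter = 2r = 2√(25.25) ≈ 10.05.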